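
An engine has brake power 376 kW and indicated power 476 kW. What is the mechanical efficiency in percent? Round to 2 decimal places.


eta_mech = (BP / IP) * 100
Ratio = 376 / 476 = 0.7899
eta_mech = 0.7899 * 100 = 78.99%


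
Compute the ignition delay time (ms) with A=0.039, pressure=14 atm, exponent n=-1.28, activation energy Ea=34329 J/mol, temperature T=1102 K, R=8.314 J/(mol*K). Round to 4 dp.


tau = A * P^n * exp(Ea/(R*T))
P^n = 14^(-1.28) = 0.03411584
Ea/(R*T) = 34329/(8.314*1102) = 3.746878
exp(Ea/(R*T)) = 42.388533
tau = 0.039 * 0.03411584 * 42.388533 = 0.0564 ms


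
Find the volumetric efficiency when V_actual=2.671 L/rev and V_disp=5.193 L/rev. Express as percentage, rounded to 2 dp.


eta_v = (V_actual / V_disp) * 100
Ratio = 2.671 / 5.193 = 0.5143
eta_v = 0.5143 * 100 = 51.43%


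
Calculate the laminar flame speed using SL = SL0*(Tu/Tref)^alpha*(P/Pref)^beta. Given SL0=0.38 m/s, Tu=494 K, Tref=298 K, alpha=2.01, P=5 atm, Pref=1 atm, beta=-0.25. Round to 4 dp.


SL = SL0 * (Tu/Tref)^alpha * (P/Pref)^beta
T ratio = 494/298 = 1.65771812
(T ratio)^alpha = 1.65771812^2.01 = 2.761954
(P/Pref)^beta = 5^(-0.25) = 0.668740
SL = 0.38 * 2.761954 * 0.668740 = 0.7019 m/s


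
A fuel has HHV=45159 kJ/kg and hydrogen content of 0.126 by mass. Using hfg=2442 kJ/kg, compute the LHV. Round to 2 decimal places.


LHV = HHV - hfg * 9 * H
Water correction = 2442 * 9 * 0.126 = 2769.228 kJ/kg
LHV = 45159 - 2769.228 = 42389.77 kJ/kg


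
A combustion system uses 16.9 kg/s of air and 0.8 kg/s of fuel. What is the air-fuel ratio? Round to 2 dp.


AFR = m_air / m_fuel
AFR = 16.9 / 0.8 = 21.13


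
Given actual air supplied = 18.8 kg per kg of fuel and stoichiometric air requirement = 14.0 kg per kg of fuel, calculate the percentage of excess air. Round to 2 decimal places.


Excess air = actual - stoichiometric = 18.8 - 14.0 = 4.80 kg/kg fuel
Excess air % = (excess / stoich) * 100 = (4.80 / 14.0) * 100 = 34.29%


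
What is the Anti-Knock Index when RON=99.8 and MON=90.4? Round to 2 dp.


AKI = (RON + MON) / 2
AKI = (99.8 + 90.4) / 2
AKI = 190.2 / 2 = 95.10


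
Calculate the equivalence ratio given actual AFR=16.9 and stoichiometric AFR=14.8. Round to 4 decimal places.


phi = AFR_stoich / AFR_actual
phi = 14.8 / 16.9 = 0.8757


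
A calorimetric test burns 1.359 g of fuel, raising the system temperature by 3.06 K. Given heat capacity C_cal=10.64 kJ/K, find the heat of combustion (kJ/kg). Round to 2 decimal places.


Hc = C_cal * delta_T / m_fuel
Q_released = 10.64 * 3.06 = 32.5584 kJ
m_fuel = 1.359 g = 1.359/1000 kg = 0.001359 kg
Hc = 32.5584 / 0.001359 = 23957.62 kJ/kg


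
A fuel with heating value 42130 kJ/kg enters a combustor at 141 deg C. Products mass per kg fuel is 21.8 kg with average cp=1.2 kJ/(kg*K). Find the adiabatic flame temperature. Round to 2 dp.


T_ad = T_in + Hc / (m_p * cp)
Denominator = 21.8 * 1.2 = 26.1600
Temperature rise = 42130 / 26.1600 = 1610.47 K
T_ad = 141 + 1610.47 = 1751.47 deg C


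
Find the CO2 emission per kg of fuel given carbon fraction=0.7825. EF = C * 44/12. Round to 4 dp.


EF = C_frac * (M_CO2 / M_C)
EF = 0.7825 * (44/12)
EF = 0.7825 * 3.666667 = 2.8692 kg_CO2/kg_fuel


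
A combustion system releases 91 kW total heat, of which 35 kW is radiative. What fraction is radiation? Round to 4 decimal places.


f_rad = Q_rad / Q_total
f_rad = 35 / 91 = 0.3846


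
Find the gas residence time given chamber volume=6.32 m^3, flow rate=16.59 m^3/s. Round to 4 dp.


tau = V / Q_flow
tau = 6.32 / 16.59 = 0.3810 s


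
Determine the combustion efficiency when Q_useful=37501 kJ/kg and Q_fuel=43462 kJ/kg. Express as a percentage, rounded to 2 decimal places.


Efficiency = (Q_useful / Q_fuel) * 100
Efficiency = (37501 / 43462) * 100
Efficiency = 0.8628 * 100 = 86.28%


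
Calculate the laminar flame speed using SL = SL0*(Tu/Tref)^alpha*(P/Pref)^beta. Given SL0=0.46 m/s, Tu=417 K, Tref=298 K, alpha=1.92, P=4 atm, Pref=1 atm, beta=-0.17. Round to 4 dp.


SL = SL0 * (Tu/Tref)^alpha * (P/Pref)^beta
T ratio = 417/298 = 1.39932886
(T ratio)^alpha = 1.39932886^1.92 = 1.906189
(P/Pref)^beta = 4^(-0.17) = 0.790041
SL = 0.46 * 1.906189 * 0.790041 = 0.6927 m/s


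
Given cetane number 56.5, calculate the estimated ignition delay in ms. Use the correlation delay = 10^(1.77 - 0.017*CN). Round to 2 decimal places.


delay = 10^(1.77 - 0.017*CN)
Exponent = 1.77 - 0.017*56.5 = 0.8095
delay = 10^0.8095 = 6.45 ms


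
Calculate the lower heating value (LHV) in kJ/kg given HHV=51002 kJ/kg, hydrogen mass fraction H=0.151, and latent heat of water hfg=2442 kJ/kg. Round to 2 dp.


LHV = HHV - hfg * 9 * H
Water correction = 2442 * 9 * 0.151 = 3318.678 kJ/kg
LHV = 51002 - 3318.678 = 47683.32 kJ/kg


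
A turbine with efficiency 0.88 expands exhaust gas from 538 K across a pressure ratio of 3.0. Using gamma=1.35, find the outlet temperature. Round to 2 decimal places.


T_out = T_in * (1 - eta * (1 - PR^(-(gamma-1)/gamma)))
Exponent = -(1.35-1)/1.35 = -0.25925926
PR^exp = 3.0^(-0.25925926) = 0.75214556
Factor = 1 - 0.88*(1 - 0.75214556) = 0.78188809
T_out = 538 * 0.78188809 = 420.66 K


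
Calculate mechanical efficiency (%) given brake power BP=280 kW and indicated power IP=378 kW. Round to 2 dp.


eta_mech = (BP / IP) * 100
Ratio = 280 / 378 = 0.7407
eta_mech = 0.7407 * 100 = 74.07%


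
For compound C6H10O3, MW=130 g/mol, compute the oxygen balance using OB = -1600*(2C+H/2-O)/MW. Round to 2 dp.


OB = -1600 * (2C + H/2 - O) / MW
Inner = 2*6 + 10/2 - 3 = 14.00
OB = -1600 * 14.00 / 130 = -172.31%


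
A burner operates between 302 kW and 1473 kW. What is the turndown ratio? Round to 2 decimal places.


TDR = Q_max / Q_min
TDR = 1473 / 302 = 4.88


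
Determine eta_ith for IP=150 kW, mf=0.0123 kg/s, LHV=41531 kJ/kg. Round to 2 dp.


eta_ith = (IP / (mf * LHV)) * 100
Denominator = 0.0123 * 41531 = 510.8313 kW
eta_ith = (150 / 510.8313) * 100 = 29.36%


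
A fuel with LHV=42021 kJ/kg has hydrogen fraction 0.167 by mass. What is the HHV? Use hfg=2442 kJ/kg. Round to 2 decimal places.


HHV = LHV + hfg * 9 * H
Water addition = 2442 * 9 * 0.167 = 3670.326 kJ/kg
HHV = 42021 + 3670.326 = 45691.33 kJ/kg


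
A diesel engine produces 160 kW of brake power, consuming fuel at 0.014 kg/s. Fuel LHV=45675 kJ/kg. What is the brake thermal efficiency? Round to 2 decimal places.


eta_BTE = (BP / (mf * LHV)) * 100
Denominator = 0.014 * 45675 = 639.4500 kW
eta_BTE = (160 / 639.4500) * 100 = 25.02%


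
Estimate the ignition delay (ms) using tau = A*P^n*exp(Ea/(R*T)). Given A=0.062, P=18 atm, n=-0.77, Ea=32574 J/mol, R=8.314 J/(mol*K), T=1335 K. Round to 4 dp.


tau = A * P^n * exp(Ea/(R*T))
P^n = 18^(-0.77) = 0.10800408
Ea/(R*T) = 32574/(8.314*1335) = 2.934809
exp(Ea/(R*T)) = 18.817904
tau = 0.062 * 0.10800408 * 18.817904 = 0.1260 ms


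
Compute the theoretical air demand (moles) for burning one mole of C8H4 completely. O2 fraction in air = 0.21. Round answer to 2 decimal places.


Balanced combustion: C8H4 + 9 O2 -> 8 CO2 + 2 H2O
O2 needed = C + H/4 = 8 + 4/4 = 9.00 moles
Air moles = O2 / 0.21 = 9.00 / 0.21 = 42.86 moles air


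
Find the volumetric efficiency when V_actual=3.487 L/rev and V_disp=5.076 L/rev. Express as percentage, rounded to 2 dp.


eta_v = (V_actual / V_disp) * 100
Ratio = 3.487 / 5.076 = 0.6870
eta_v = 0.6870 * 100 = 68.70%


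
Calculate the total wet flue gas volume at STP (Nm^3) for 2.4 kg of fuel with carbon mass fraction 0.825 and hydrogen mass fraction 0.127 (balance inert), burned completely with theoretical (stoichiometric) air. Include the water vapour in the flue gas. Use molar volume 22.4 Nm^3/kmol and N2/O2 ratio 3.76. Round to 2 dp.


Per kg fuel: CO2 = (C/12 kmol)*22.4 = (0.825/12)*22.4 = 1.54000 Nm^3
Per kg fuel: H2O = (H/2 kmol)*22.4 = (0.127/2)*22.4 = 1.42240 Nm^3
O2 needed per kg fuel = C/12 + H/4 = 0.825/12 + 0.127/4 = 0.10050000 kmol
Per kg fuel: N2 = O2*3.76*22.4 = 0.10050000*3.76*22.4 = 8.46451 Nm^3
Total per kg = 1.54000 + 1.42240 + 8.46451 = 11.42691 Nm^3
Total = 11.42691 * 2.4 = 27.42 Nm^3


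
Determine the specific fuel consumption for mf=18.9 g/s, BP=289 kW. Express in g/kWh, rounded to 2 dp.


SFC = (mf / BP) * 3600
Rate = 18.9 / 289 = 0.065398 g/(s*kW)
SFC = 0.065398 * 3600 = 235.43 g/kWh


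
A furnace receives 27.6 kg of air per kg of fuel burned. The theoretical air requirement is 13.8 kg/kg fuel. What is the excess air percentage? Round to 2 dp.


Excess air = actual - stoichiometric = 27.6 - 13.8 = 13.80 kg/kg fuel
Excess air % = (excess / stoich) * 100 = (13.80 / 13.8) * 100 = 100.00%


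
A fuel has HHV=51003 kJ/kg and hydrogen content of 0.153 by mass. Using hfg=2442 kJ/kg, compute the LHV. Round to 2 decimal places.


LHV = HHV - hfg * 9 * H
Water correction = 2442 * 9 * 0.153 = 3362.634 kJ/kg
LHV = 51003 - 3362.634 = 47640.37 kJ/kg


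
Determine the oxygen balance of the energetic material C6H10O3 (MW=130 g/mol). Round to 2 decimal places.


OB = -1600 * (2C + H/2 - O) / MW
Inner = 2*6 + 10/2 - 3 = 14.00
OB = -1600 * 14.00 / 130 = -172.31%


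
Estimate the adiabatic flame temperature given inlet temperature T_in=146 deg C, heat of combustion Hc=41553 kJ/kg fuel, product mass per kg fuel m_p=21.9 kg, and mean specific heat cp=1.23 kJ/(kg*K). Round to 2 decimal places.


T_ad = T_in + Hc / (m_p * cp)
Denominator = 21.9 * 1.23 = 26.9370
Temperature rise = 41553 / 26.9370 = 1542.60 K
T_ad = 146 + 1542.60 = 1688.60 deg C


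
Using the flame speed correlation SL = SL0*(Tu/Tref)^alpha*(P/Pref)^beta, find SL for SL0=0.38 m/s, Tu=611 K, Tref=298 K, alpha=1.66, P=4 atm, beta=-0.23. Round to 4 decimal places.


SL = SL0 * (Tu/Tref)^alpha * (P/Pref)^beta
T ratio = 611/298 = 2.05033557
(T ratio)^alpha = 2.05033557^1.66 = 3.293286
(P/Pref)^beta = 4^(-0.23) = 0.726986
SL = 0.38 * 3.293286 * 0.726986 = 0.9098 m/s


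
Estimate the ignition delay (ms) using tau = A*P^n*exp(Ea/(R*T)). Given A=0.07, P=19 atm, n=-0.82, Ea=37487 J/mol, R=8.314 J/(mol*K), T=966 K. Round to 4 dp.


tau = A * P^n * exp(Ea/(R*T))
P^n = 19^(-0.82) = 0.08941740
Ea/(R*T) = 37487/(8.314*966) = 4.667599
exp(Ea/(R*T)) = 106.441870
tau = 0.07 * 0.08941740 * 106.441870 = 0.6662 ms


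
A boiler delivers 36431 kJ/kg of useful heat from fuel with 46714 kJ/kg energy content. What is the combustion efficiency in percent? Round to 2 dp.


Efficiency = (Q_useful / Q_fuel) * 100
Efficiency = (36431 / 46714) * 100
Efficiency = 0.7799 * 100 = 77.99%


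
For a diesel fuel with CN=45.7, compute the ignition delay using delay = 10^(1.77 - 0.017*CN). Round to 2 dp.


delay = 10^(1.77 - 0.017*CN)
Exponent = 1.77 - 0.017*45.7 = 0.9931
delay = 10^0.9931 = 9.84 ms


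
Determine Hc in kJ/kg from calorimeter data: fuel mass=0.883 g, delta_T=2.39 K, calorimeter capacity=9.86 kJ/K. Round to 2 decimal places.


Hc = C_cal * delta_T / m_fuel
Q_released = 9.86 * 2.39 = 23.5654 kJ
m_fuel = 0.883 g = 0.883/1000 kg = 0.000883 kg
Hc = 23.5654 / 0.000883 = 26687.88 kJ/kg


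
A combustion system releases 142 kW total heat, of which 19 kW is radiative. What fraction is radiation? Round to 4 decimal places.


f_rad = Q_rad / Q_total
f_rad = 19 / 142 = 0.1338


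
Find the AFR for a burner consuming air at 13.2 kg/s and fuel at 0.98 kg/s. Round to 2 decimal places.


AFR = m_air / m_fuel
AFR = 13.2 / 0.98 = 13.47


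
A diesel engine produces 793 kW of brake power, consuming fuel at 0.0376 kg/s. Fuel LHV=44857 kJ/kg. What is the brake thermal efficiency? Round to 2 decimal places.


eta_BTE = (BP / (mf * LHV)) * 100
Denominator = 0.0376 * 44857 = 1686.6232 kW
eta_BTE = (793 / 1686.6232) * 100 = 47.02%


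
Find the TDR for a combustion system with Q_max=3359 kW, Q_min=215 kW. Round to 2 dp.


TDR = Q_max / Q_min
TDR = 3359 / 215 = 15.62


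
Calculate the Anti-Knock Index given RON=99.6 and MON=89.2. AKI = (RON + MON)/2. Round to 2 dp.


AKI = (RON + MON) / 2
AKI = (99.6 + 89.2) / 2
AKI = 188.8 / 2 = 94.40


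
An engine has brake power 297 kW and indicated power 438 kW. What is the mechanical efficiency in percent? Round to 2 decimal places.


eta_mech = (BP / IP) * 100
Ratio = 297 / 438 = 0.6781
eta_mech = 0.6781 * 100 = 67.81%


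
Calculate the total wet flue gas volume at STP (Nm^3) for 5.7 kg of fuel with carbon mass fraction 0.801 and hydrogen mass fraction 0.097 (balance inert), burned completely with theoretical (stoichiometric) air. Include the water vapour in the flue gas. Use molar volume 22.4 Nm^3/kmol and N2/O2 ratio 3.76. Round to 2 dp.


Per kg fuel: CO2 = (C/12 kmol)*22.4 = (0.801/12)*22.4 = 1.49520 Nm^3
Per kg fuel: H2O = (H/2 kmol)*22.4 = (0.097/2)*22.4 = 1.08640 Nm^3
O2 needed per kg fuel = C/12 + H/4 = 0.801/12 + 0.097/4 = 0.09100000 kmol
Per kg fuel: N2 = O2*3.76*22.4 = 0.09100000*3.76*22.4 = 7.66438 Nm^3
Total per kg = 1.49520 + 1.08640 + 7.66438 = 10.24598 Nm^3
Total = 10.24598 * 5.7 = 58.40 Nm^3


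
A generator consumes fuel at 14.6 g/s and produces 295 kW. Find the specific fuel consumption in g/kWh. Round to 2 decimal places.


SFC = (mf / BP) * 3600
Rate = 14.6 / 295 = 0.049492 g/(s*kW)
SFC = 0.049492 * 3600 = 178.17 g/kWh


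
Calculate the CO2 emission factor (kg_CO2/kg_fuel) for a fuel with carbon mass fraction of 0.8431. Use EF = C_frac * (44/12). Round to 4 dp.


EF = C_frac * (M_CO2 / M_C)
EF = 0.8431 * (44/12)
EF = 0.8431 * 3.666667 = 3.0914 kg_CO2/kg_fuel


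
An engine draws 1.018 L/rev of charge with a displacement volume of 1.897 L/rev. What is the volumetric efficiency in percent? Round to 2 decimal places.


eta_v = (V_actual / V_disp) * 100
Ratio = 1.018 / 1.897 = 0.5366
eta_v = 0.5366 * 100 = 53.66%


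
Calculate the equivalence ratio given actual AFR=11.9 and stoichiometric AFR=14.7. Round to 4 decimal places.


phi = AFR_stoich / AFR_actual
phi = 14.7 / 11.9 = 1.2353


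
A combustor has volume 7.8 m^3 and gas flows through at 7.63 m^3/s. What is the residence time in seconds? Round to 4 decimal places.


tau = V / Q_flow
tau = 7.8 / 7.63 = 1.0223 s


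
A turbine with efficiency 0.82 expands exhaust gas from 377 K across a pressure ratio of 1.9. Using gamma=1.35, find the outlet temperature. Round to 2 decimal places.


T_out = T_in * (1 - eta * (1 - PR^(-(gamma-1)/gamma)))
Exponent = -(1.35-1)/1.35 = -0.25925926
PR^exp = 1.9^(-0.25925926) = 0.84670193
Factor = 1 - 0.82*(1 - 0.84670193) = 0.87429558
T_out = 377 * 0.87429558 = 329.61 K


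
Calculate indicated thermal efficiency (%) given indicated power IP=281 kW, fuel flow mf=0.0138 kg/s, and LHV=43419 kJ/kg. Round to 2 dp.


eta_ith = (IP / (mf * LHV)) * 100
Denominator = 0.0138 * 43419 = 599.1822 kW
eta_ith = (281 / 599.1822) * 100 = 46.90%


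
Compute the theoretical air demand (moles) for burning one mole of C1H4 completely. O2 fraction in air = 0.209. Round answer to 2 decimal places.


Balanced combustion: C1H4 + 2 O2 -> 1 CO2 + 2 H2O
O2 needed = C + H/4 = 1 + 4/4 = 2.00 moles
Air moles = O2 / 0.209 = 2.00 / 0.209 = 9.57 moles air


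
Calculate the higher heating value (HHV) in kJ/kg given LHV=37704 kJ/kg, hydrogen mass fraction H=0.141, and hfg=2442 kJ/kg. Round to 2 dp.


HHV = LHV + hfg * 9 * H
Water addition = 2442 * 9 * 0.141 = 3098.898 kJ/kg
HHV = 37704 + 3098.898 = 40802.90 kJ/kg


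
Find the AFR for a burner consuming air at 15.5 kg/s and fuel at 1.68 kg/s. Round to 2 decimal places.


AFR = m_air / m_fuel
AFR = 15.5 / 1.68 = 9.23


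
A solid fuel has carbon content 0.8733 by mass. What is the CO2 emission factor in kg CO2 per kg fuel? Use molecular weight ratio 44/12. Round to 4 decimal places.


EF = C_frac * (M_CO2 / M_C)
EF = 0.8733 * (44/12)
EF = 0.8733 * 3.666667 = 3.2021 kg_CO2/kg_fuel


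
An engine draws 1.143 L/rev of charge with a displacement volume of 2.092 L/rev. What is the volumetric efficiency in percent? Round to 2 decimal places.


eta_v = (V_actual / V_disp) * 100
Ratio = 1.143 / 2.092 = 0.5464
eta_v = 0.5464 * 100 = 54.64%


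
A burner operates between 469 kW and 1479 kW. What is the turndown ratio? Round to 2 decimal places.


TDR = Q_max / Q_min
TDR = 1479 / 469 = 3.15


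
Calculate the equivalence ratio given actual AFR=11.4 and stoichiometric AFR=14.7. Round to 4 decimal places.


phi = AFR_stoich / AFR_actual
phi = 14.7 / 11.4 = 1.2895


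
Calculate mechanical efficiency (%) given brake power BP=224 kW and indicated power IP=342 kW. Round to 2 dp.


eta_mech = (BP / IP) * 100
Ratio = 224 / 342 = 0.6550
eta_mech = 0.6550 * 100 = 65.50%


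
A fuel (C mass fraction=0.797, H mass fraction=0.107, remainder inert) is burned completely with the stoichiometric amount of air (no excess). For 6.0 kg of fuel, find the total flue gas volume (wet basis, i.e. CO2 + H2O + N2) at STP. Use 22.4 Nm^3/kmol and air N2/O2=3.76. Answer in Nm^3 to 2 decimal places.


Per kg fuel: CO2 = (C/12 kmol)*22.4 = (0.797/12)*22.4 = 1.48773 Nm^3
Per kg fuel: H2O = (H/2 kmol)*22.4 = (0.107/2)*22.4 = 1.19840 Nm^3
O2 needed per kg fuel = C/12 + H/4 = 0.797/12 + 0.107/4 = 0.09316667 kmol
Per kg fuel: N2 = O2*3.76*22.4 = 0.09316667*3.76*22.4 = 7.84687 Nm^3
Total per kg = 1.48773 + 1.19840 + 7.84687 = 10.53300 Nm^3
Total = 10.53300 * 6.0 = 63.20 Nm^3


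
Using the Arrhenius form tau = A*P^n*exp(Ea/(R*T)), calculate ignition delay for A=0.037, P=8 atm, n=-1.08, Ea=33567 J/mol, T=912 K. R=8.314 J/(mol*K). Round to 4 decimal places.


tau = A * P^n * exp(Ea/(R*T))
P^n = 8^(-1.08) = 0.10584316
Ea/(R*T) = 33567/(8.314*912) = 4.426981
exp(Ea/(R*T)) = 83.678420
tau = 0.037 * 0.10584316 * 83.678420 = 0.3277 ms


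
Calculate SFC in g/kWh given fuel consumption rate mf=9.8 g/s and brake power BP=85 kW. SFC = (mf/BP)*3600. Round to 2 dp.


SFC = (mf / BP) * 3600
Rate = 9.8 / 85 = 0.115294 g/(s*kW)
SFC = 0.115294 * 3600 = 415.06 g/kWh


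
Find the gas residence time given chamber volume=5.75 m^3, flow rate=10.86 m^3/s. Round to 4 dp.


tau = V / Q_flow
tau = 5.75 / 10.86 = 0.5295 s


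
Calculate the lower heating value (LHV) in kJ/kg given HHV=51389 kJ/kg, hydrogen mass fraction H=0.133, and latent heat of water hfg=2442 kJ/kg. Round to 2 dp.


LHV = HHV - hfg * 9 * H
Water correction = 2442 * 9 * 0.133 = 2923.074 kJ/kg
LHV = 51389 - 2923.074 = 48465.93 kJ/kg


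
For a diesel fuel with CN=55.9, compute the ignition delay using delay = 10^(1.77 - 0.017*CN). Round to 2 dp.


delay = 10^(1.77 - 0.017*CN)
Exponent = 1.77 - 0.017*55.9 = 0.8197
delay = 10^0.8197 = 6.60 ms


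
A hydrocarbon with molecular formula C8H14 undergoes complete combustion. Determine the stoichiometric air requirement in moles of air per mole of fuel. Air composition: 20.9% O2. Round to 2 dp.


Balanced combustion: C8H14 + 11.5 O2 -> 8 CO2 + 7 H2O
O2 needed = C + H/4 = 8 + 14/4 = 11.50 moles
Air moles = O2 / 0.209 = 11.50 / 0.209 = 55.02 moles air


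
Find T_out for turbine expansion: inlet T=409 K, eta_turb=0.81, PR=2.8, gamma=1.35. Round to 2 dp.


T_out = T_in * (1 - eta * (1 - PR^(-(gamma-1)/gamma)))
Exponent = -(1.35-1)/1.35 = -0.25925926
PR^exp = 2.8^(-0.25925926) = 0.76572026
Factor = 1 - 0.81*(1 - 0.76572026) = 0.81023341
T_out = 409 * 0.81023341 = 331.39 K


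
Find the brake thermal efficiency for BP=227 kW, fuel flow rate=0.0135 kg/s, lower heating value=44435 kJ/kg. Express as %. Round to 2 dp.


eta_BTE = (BP / (mf * LHV)) * 100
Denominator = 0.0135 * 44435 = 599.8725 kW
eta_BTE = (227 / 599.8725) * 100 = 37.84%


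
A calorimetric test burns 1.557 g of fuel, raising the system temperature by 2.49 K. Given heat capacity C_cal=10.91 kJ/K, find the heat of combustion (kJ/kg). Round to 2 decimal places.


Hc = C_cal * delta_T / m_fuel
Q_released = 10.91 * 2.49 = 27.1659 kJ
m_fuel = 1.557 g = 1.557/1000 kg = 0.001557 kg
Hc = 27.1659 / 0.001557 = 17447.59 kJ/kg


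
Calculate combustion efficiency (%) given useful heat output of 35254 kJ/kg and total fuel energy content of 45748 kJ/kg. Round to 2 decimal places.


Efficiency = (Q_useful / Q_fuel) * 100
Efficiency = (35254 / 45748) * 100
Efficiency = 0.7706 * 100 = 77.06%


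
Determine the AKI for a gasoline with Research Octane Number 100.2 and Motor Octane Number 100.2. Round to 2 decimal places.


AKI = (RON + MON) / 2
AKI = (100.2 + 100.2) / 2
AKI = 200.4 / 2 = 100.20


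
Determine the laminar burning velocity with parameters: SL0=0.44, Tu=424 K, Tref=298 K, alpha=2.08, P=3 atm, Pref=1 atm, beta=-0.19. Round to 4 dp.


SL = SL0 * (Tu/Tref)^alpha * (P/Pref)^beta
T ratio = 424/298 = 1.42281879
(T ratio)^alpha = 1.42281879^2.08 = 2.082338
(P/Pref)^beta = 3^(-0.19) = 0.811609
SL = 0.44 * 2.082338 * 0.811609 = 0.7436 m/s


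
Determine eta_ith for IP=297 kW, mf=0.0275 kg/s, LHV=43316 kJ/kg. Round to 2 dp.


eta_ith = (IP / (mf * LHV)) * 100
Denominator = 0.0275 * 43316 = 1191.1900 kW
eta_ith = (297 / 1191.1900) * 100 = 24.93%


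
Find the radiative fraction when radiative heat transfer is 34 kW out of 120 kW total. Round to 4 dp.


f_rad = Q_rad / Q_total
f_rad = 34 / 120 = 0.2833


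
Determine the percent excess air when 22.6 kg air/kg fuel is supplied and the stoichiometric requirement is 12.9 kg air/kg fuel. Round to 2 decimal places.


Excess air = actual - stoichiometric = 22.6 - 12.9 = 9.70 kg/kg fuel
Excess air % = (excess / stoich) * 100 = (9.70 / 12.9) * 100 = 75.19%


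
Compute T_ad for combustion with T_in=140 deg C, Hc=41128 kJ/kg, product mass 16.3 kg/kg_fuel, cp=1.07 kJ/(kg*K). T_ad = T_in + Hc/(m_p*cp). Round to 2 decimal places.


T_ad = T_in + Hc / (m_p * cp)
Denominator = 16.3 * 1.07 = 17.4410
Temperature rise = 41128 / 17.4410 = 2358.12 K
T_ad = 140 + 2358.12 = 2498.12 deg C


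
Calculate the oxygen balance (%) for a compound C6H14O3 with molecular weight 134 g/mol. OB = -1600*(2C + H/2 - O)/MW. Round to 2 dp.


OB = -1600 * (2C + H/2 - O) / MW
Inner = 2*6 + 14/2 - 3 = 16.00
OB = -1600 * 16.00 / 134 = -191.04%


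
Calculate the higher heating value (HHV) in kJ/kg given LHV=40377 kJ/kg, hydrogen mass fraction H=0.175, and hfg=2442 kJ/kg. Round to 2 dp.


HHV = LHV + hfg * 9 * H
Water addition = 2442 * 9 * 0.175 = 3846.150 kJ/kg
HHV = 40377 + 3846.150 = 44223.15 kJ/kg


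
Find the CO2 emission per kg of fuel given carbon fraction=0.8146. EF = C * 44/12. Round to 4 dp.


EF = C_frac * (M_CO2 / M_C)
EF = 0.8146 * (44/12)
EF = 0.8146 * 3.666667 = 2.9869 kg_CO2/kg_fuel


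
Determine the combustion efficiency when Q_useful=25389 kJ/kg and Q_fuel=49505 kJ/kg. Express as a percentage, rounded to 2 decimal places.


Efficiency = (Q_useful / Q_fuel) * 100
Efficiency = (25389 / 49505) * 100
Efficiency = 0.5129 * 100 = 51.29%


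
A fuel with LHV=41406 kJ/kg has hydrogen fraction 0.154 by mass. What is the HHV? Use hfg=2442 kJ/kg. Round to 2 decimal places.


HHV = LHV + hfg * 9 * H
Water addition = 2442 * 9 * 0.154 = 3384.612 kJ/kg
HHV = 41406 + 3384.612 = 44790.61 kJ/kg


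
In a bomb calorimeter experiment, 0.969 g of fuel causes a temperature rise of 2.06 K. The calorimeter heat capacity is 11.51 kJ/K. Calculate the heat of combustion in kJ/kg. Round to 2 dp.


Hc = C_cal * delta_T / m_fuel
Q_released = 11.51 * 2.06 = 23.7106 kJ
m_fuel = 0.969 g = 0.969/1000 kg = 0.000969 kg
Hc = 23.7106 / 0.000969 = 24469.14 kJ/kg


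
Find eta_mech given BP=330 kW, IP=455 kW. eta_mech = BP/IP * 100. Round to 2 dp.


eta_mech = (BP / IP) * 100
Ratio = 330 / 455 = 0.7253
eta_mech = 0.7253 * 100 = 72.53%


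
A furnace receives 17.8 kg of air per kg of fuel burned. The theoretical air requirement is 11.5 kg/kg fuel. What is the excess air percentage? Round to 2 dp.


Excess air = actual - stoichiometric = 17.8 - 11.5 = 6.30 kg/kg fuel
Excess air % = (excess / stoich) * 100 = (6.30 / 11.5) * 100 = 54.78%


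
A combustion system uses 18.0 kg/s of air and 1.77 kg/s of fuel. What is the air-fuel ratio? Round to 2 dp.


AFR = m_air / m_fuel
AFR = 18.0 / 1.77 = 10.17


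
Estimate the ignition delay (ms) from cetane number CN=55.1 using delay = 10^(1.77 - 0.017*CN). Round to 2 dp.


delay = 10^(1.77 - 0.017*CN)
Exponent = 1.77 - 0.017*55.1 = 0.8333
delay = 10^0.8333 = 6.81 ms


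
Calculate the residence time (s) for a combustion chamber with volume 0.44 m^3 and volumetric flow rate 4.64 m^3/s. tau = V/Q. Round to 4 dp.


tau = V / Q_flow
tau = 0.44 / 4.64 = 0.0948 s


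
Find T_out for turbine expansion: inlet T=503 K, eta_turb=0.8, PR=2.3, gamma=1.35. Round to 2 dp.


T_out = T_in * (1 - eta * (1 - PR^(-(gamma-1)/gamma)))
Exponent = -(1.35-1)/1.35 = -0.25925926
PR^exp = 2.3^(-0.25925926) = 0.80578413
Factor = 1 - 0.8*(1 - 0.80578413) = 0.84462730
T_out = 503 * 0.84462730 = 424.85 K


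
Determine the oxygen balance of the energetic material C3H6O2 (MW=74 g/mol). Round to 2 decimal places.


OB = -1600 * (2C + H/2 - O) / MW
Inner = 2*3 + 6/2 - 2 = 7.00
OB = -1600 * 7.00 / 74 = -151.35%


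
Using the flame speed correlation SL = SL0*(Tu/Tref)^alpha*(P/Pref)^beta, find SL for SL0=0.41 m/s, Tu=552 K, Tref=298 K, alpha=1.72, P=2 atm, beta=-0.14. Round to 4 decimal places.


SL = SL0 * (Tu/Tref)^alpha * (P/Pref)^beta
T ratio = 552/298 = 1.85234899
(T ratio)^alpha = 1.85234899^1.72 = 2.887242
(P/Pref)^beta = 2^(-0.14) = 0.907519
SL = 0.41 * 2.887242 * 0.907519 = 1.0743 m/s


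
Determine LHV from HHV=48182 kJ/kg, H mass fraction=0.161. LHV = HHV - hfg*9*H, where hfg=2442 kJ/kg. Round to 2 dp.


LHV = HHV - hfg * 9 * H
Water correction = 2442 * 9 * 0.161 = 3538.458 kJ/kg
LHV = 48182 - 3538.458 = 44643.54 kJ/kg


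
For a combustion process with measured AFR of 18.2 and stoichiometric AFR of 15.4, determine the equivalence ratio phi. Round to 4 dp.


phi = AFR_stoich / AFR_actual
phi = 15.4 / 18.2 = 0.8462


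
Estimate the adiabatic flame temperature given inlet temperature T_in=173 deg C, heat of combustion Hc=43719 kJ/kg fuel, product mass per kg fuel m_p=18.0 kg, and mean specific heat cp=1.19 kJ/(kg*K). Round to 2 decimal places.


T_ad = T_in + Hc / (m_p * cp)
Denominator = 18.0 * 1.19 = 21.4200
Temperature rise = 43719 / 21.4200 = 2041.04 K
T_ad = 173 + 2041.04 = 2214.04 deg C


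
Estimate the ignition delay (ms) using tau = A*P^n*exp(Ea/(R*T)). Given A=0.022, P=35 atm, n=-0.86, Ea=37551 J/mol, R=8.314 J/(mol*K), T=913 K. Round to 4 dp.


tau = A * P^n * exp(Ea/(R*T))
P^n = 35^(-0.86) = 0.04700039
Ea/(R*T) = 37551/(8.314*913) = 4.946986
exp(Ea/(R*T)) = 140.750148
tau = 0.022 * 0.04700039 * 140.750148 = 0.1455 ms


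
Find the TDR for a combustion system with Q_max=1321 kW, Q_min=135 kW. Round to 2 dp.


TDR = Q_max / Q_min
TDR = 1321 / 135 = 9.79


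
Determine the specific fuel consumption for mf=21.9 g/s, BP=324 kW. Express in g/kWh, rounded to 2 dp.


SFC = (mf / BP) * 3600
Rate = 21.9 / 324 = 0.067593 g/(s*kW)
SFC = 0.067593 * 3600 = 243.33 g/kWh


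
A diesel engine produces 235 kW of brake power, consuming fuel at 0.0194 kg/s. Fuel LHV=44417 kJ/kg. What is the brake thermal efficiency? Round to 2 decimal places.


eta_BTE = (BP / (mf * LHV)) * 100
Denominator = 0.0194 * 44417 = 861.6898 kW
eta_BTE = (235 / 861.6898) * 100 = 27.27%


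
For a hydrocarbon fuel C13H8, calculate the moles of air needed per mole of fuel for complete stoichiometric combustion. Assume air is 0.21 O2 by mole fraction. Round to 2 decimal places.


Balanced combustion: C13H8 + 15 O2 -> 13 CO2 + 4 H2O
O2 needed = C + H/4 = 13 + 8/4 = 15.00 moles
Air moles = O2 / 0.21 = 15.00 / 0.21 = 71.43 moles air


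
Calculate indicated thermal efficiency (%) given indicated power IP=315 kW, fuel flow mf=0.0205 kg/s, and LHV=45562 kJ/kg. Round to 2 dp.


eta_ith = (IP / (mf * LHV)) * 100
Denominator = 0.0205 * 45562 = 934.0210 kW
eta_ith = (315 / 934.0210) * 100 = 33.73%


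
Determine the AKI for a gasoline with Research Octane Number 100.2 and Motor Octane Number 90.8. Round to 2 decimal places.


AKI = (RON + MON) / 2
AKI = (100.2 + 90.8) / 2
AKI = 191.0 / 2 = 95.50


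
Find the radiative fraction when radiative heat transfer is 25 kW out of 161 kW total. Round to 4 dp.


f_rad = Q_rad / Q_total
f_rad = 25 / 161 = 0.1553


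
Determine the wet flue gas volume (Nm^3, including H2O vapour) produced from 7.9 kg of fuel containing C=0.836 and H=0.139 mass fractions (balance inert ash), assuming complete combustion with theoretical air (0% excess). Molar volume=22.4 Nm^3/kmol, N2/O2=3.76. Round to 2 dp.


Per kg fuel: CO2 = (C/12 kmol)*22.4 = (0.836/12)*22.4 = 1.56053 Nm^3
Per kg fuel: H2O = (H/2 kmol)*22.4 = (0.139/2)*22.4 = 1.55680 Nm^3
O2 needed per kg fuel = C/12 + H/4 = 0.836/12 + 0.139/4 = 0.10441667 kmol
Per kg fuel: N2 = O2*3.76*22.4 = 0.10441667*3.76*22.4 = 8.79439 Nm^3
Total per kg = 1.56053 + 1.55680 + 8.79439 = 11.91172 Nm^3
Total = 11.91172 * 7.9 = 94.10 Nm^3


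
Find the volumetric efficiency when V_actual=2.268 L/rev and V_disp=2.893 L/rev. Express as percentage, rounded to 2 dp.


eta_v = (V_actual / V_disp) * 100
Ratio = 2.268 / 2.893 = 0.7840
eta_v = 0.7840 * 100 = 78.40%


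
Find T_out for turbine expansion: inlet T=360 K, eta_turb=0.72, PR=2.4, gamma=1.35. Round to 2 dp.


T_out = T_in * (1 - eta * (1 - PR^(-(gamma-1)/gamma)))
Exponent = -(1.35-1)/1.35 = -0.25925926
PR^exp = 2.4^(-0.25925926) = 0.79694200
Factor = 1 - 0.72*(1 - 0.79694200) = 0.85379824
T_out = 360 * 0.85379824 = 307.37 K


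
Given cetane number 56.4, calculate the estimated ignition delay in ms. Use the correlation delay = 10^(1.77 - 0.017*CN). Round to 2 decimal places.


delay = 10^(1.77 - 0.017*CN)
Exponent = 1.77 - 0.017*56.4 = 0.8112
delay = 10^0.8112 = 6.47 ms


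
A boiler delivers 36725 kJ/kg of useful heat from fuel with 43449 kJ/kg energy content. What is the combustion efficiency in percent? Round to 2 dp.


Efficiency = (Q_useful / Q_fuel) * 100
Efficiency = (36725 / 43449) * 100
Efficiency = 0.8452 * 100 = 84.52%


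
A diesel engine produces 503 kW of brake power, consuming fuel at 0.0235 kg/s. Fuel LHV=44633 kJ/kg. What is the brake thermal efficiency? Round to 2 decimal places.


eta_BTE = (BP / (mf * LHV)) * 100
Denominator = 0.0235 * 44633 = 1048.8755 kW
eta_BTE = (503 / 1048.8755) * 100 = 47.96%


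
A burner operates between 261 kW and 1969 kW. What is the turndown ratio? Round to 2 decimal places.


TDR = Q_max / Q_min
TDR = 1969 / 261 = 7.54


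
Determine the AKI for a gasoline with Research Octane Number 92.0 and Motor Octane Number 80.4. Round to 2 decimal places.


AKI = (RON + MON) / 2
AKI = (92.0 + 80.4) / 2
AKI = 172.4 / 2 = 86.20


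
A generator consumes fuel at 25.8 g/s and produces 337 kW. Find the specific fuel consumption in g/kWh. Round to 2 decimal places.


SFC = (mf / BP) * 3600
Rate = 25.8 / 337 = 0.076558 g/(s*kW)
SFC = 0.076558 * 3600 = 275.61 g/kWh


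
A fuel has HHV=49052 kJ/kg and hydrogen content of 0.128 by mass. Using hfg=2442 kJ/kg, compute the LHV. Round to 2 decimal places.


LHV = HHV - hfg * 9 * H
Water correction = 2442 * 9 * 0.128 = 2813.184 kJ/kg
LHV = 49052 - 2813.184 = 46238.82 kJ/kg


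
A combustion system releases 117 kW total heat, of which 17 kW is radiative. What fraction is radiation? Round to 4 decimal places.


f_rad = Q_rad / Q_total
f_rad = 17 / 117 = 0.1453


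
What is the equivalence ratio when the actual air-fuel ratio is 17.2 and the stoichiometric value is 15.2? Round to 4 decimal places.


phi = AFR_stoich / AFR_actual
phi = 15.2 / 17.2 = 0.8837


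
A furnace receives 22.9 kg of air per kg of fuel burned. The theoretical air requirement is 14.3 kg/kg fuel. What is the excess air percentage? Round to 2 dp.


Excess air = actual - stoichiometric = 22.9 - 14.3 = 8.60 kg/kg fuel
Excess air % = (excess / stoich) * 100 = (8.60 / 14.3) * 100 = 60.14%


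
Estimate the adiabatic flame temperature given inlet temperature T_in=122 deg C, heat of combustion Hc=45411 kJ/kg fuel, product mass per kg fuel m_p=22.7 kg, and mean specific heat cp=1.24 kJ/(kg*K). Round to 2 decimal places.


T_ad = T_in + Hc / (m_p * cp)
Denominator = 22.7 * 1.24 = 28.1480
Temperature rise = 45411 / 28.1480 = 1613.29 K
T_ad = 122 + 1613.29 = 1735.29 deg C


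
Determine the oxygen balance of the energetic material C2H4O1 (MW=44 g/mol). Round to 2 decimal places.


OB = -1600 * (2C + H/2 - O) / MW
Inner = 2*2 + 4/2 - 1 = 5.00
OB = -1600 * 5.00 / 44 = -181.82%


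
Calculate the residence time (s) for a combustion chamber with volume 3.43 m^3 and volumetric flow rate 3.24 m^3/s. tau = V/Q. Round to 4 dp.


tau = V / Q_flow
tau = 3.43 / 3.24 = 1.0586 s


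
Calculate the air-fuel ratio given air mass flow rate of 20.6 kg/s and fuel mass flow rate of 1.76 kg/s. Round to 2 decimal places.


AFR = m_air / m_fuel
AFR = 20.6 / 1.76 = 11.70


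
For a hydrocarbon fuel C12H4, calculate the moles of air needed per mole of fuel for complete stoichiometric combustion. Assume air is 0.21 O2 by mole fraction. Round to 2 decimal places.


Balanced combustion: C12H4 + 13 O2 -> 12 CO2 + 2 H2O
O2 needed = C + H/4 = 12 + 4/4 = 13.00 moles
Air moles = O2 / 0.21 = 13.00 / 0.21 = 61.90 moles air


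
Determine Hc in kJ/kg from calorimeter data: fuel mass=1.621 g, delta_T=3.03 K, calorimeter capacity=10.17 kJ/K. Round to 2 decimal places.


Hc = C_cal * delta_T / m_fuel
Q_released = 10.17 * 3.03 = 30.8151 kJ
m_fuel = 1.621 g = 1.621/1000 kg = 0.001621 kg
Hc = 30.8151 / 0.001621 = 19009.93 kJ/kg


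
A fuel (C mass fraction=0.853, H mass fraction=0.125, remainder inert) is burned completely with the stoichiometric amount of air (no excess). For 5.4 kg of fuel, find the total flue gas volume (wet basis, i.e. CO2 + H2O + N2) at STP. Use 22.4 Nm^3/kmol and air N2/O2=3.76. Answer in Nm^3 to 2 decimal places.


Per kg fuel: CO2 = (C/12 kmol)*22.4 = (0.853/12)*22.4 = 1.59227 Nm^3
Per kg fuel: H2O = (H/2 kmol)*22.4 = (0.125/2)*22.4 = 1.40000 Nm^3
O2 needed per kg fuel = C/12 + H/4 = 0.853/12 + 0.125/4 = 0.10233333 kmol
Per kg fuel: N2 = O2*3.76*22.4 = 0.10233333*3.76*22.4 = 8.61892 Nm^3
Total per kg = 1.59227 + 1.40000 + 8.61892 = 11.61119 Nm^3
Total = 11.61119 * 5.4 = 62.70 Nm^3


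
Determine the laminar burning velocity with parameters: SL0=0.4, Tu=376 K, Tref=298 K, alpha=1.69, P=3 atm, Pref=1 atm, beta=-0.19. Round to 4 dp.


SL = SL0 * (Tu/Tref)^alpha * (P/Pref)^beta
T ratio = 376/298 = 1.26174497
(T ratio)^alpha = 1.26174497^1.69 = 1.481296
(P/Pref)^beta = 3^(-0.19) = 0.811609
SL = 0.4 * 1.481296 * 0.811609 = 0.4809 m/s


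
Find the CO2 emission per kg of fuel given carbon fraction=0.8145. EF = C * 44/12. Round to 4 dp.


EF = C_frac * (M_CO2 / M_C)
EF = 0.8145 * (44/12)
EF = 0.8145 * 3.666667 = 2.9865 kg_CO2/kg_fuel


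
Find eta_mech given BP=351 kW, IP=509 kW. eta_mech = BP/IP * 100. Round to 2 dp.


eta_mech = (BP / IP) * 100
Ratio = 351 / 509 = 0.6896
eta_mech = 0.6896 * 100 = 68.96%


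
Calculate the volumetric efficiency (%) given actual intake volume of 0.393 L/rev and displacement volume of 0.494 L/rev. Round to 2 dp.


eta_v = (V_actual / V_disp) * 100
Ratio = 0.393 / 0.494 = 0.7955
eta_v = 0.7955 * 100 = 79.55%


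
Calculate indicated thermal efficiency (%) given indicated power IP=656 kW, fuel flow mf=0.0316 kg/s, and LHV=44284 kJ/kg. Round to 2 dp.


eta_ith = (IP / (mf * LHV)) * 100
Denominator = 0.0316 * 44284 = 1399.3744 kW
eta_ith = (656 / 1399.3744) * 100 = 46.88%


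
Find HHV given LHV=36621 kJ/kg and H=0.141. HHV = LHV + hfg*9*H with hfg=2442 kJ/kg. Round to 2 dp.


HHV = LHV + hfg * 9 * H
Water addition = 2442 * 9 * 0.141 = 3098.898 kJ/kg
HHV = 36621 + 3098.898 = 39719.90 kJ/kg


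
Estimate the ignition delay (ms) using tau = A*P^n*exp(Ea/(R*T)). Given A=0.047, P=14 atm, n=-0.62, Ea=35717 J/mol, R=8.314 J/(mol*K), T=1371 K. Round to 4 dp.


tau = A * P^n * exp(Ea/(R*T))
P^n = 14^(-0.62) = 0.19471554
Ea/(R*T) = 35717/(8.314*1371) = 3.133484
exp(Ea/(R*T)) = 22.953814
tau = 0.047 * 0.19471554 * 22.953814 = 0.2101 ms


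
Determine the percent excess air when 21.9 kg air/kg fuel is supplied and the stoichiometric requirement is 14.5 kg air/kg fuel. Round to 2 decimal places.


Excess air = actual - stoichiometric = 21.9 - 14.5 = 7.40 kg/kg fuel
Excess air % = (excess / stoich) * 100 = (7.40 / 14.5) * 100 = 51.03%


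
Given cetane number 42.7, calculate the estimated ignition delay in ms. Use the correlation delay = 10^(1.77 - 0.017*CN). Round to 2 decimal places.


delay = 10^(1.77 - 0.017*CN)
Exponent = 1.77 - 0.017*42.7 = 1.0441
delay = 10^1.0441 = 11.07 ms


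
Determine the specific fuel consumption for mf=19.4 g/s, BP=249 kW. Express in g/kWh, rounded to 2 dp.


SFC = (mf / BP) * 3600
Rate = 19.4 / 249 = 0.077912 g/(s*kW)
SFC = 0.077912 * 3600 = 280.48 g/kWh


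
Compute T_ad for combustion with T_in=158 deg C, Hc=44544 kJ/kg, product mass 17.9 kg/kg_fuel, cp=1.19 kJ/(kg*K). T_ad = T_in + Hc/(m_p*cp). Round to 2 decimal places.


T_ad = T_in + Hc / (m_p * cp)
Denominator = 17.9 * 1.19 = 21.3010
Temperature rise = 44544 / 21.3010 = 2091.17 K
T_ad = 158 + 2091.17 = 2249.17 deg C


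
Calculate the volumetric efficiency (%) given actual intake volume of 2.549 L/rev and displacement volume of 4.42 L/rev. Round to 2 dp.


eta_v = (V_actual / V_disp) * 100
Ratio = 2.549 / 4.42 = 0.5767
eta_v = 0.5767 * 100 = 57.67%


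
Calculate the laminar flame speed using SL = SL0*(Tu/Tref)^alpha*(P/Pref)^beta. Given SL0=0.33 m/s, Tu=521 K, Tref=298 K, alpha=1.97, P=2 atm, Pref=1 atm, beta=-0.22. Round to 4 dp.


SL = SL0 * (Tu/Tref)^alpha * (P/Pref)^beta
T ratio = 521/298 = 1.74832215
(T ratio)^alpha = 1.74832215^1.97 = 3.005829
(P/Pref)^beta = 2^(-0.22) = 0.858565
SL = 0.33 * 3.005829 * 0.858565 = 0.8516 m/s


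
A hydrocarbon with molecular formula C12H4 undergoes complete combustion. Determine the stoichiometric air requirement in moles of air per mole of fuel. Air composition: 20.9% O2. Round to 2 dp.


Balanced combustion: C12H4 + 13 O2 -> 12 CO2 + 2 H2O
O2 needed = C + H/4 = 12 + 4/4 = 13.00 moles
Air moles = O2 / 0.209 = 13.00 / 0.209 = 62.20 moles air


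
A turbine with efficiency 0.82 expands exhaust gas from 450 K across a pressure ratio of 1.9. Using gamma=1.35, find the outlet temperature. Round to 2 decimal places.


T_out = T_in * (1 - eta * (1 - PR^(-(gamma-1)/gamma)))
Exponent = -(1.35-1)/1.35 = -0.25925926
PR^exp = 1.9^(-0.25925926) = 0.84670193
Factor = 1 - 0.82*(1 - 0.84670193) = 0.87429558
T_out = 450 * 0.87429558 = 393.43 K


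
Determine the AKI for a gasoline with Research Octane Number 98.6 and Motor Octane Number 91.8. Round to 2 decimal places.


AKI = (RON + MON) / 2
AKI = (98.6 + 91.8) / 2
AKI = 190.4 / 2 = 95.20


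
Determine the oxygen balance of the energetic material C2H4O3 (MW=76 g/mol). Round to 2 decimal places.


OB = -1600 * (2C + H/2 - O) / MW
Inner = 2*2 + 4/2 - 3 = 3.00
OB = -1600 * 3.00 / 76 = -63.16%


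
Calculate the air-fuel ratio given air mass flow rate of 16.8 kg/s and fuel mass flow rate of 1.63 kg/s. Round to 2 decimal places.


AFR = m_air / m_fuel
AFR = 16.8 / 1.63 = 10.31


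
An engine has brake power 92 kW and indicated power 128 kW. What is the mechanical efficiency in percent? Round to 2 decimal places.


eta_mech = (BP / IP) * 100
Ratio = 92 / 128 = 0.7188
eta_mech = 0.7188 * 100 = 71.88%


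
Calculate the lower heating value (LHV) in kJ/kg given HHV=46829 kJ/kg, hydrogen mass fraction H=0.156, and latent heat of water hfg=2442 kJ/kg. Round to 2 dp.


LHV = HHV - hfg * 9 * H
Water correction = 2442 * 9 * 0.156 = 3428.568 kJ/kg
LHV = 46829 - 3428.568 = 43400.43 kJ/kg


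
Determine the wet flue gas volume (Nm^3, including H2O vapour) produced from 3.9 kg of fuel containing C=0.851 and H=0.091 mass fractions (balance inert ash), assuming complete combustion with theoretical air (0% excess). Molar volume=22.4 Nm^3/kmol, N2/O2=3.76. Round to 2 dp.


Per kg fuel: CO2 = (C/12 kmol)*22.4 = (0.851/12)*22.4 = 1.58853 Nm^3
Per kg fuel: H2O = (H/2 kmol)*22.4 = (0.091/2)*22.4 = 1.01920 Nm^3
O2 needed per kg fuel = C/12 + H/4 = 0.851/12 + 0.091/4 = 0.09366667 kmol
Per kg fuel: N2 = O2*3.76*22.4 = 0.09366667*3.76*22.4 = 7.88898 Nm^3
Total per kg = 1.58853 + 1.01920 + 7.88898 = 10.49671 Nm^3
Total = 10.49671 * 3.9 = 40.94 Nm^3
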